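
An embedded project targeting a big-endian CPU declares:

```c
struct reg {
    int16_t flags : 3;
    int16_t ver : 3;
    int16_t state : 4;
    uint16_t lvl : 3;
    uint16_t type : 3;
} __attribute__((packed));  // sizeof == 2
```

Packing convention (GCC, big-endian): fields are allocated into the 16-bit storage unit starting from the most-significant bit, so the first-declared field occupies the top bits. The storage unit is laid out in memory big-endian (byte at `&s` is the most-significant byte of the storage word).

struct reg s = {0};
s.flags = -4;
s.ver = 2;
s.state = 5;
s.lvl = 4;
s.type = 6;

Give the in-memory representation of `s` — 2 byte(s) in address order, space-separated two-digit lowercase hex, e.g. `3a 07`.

89 66

[13+:3] flags=-4 & 0x7 = 0x4; word=0x8000
[10+:3] ver=2 & 0x7 = 0x2; word=0x8800
[6+:4] state=5 & 0xf = 0x5; word=0x8940
[3+:3] lvl=4 & 0x7 = 0x4; word=0x8960
[0+:3] type=6 & 0x7 = 0x6; word=0x8966
word = 0x8966 → big-endian bytes:
  [0]=0x89  [1]=0x66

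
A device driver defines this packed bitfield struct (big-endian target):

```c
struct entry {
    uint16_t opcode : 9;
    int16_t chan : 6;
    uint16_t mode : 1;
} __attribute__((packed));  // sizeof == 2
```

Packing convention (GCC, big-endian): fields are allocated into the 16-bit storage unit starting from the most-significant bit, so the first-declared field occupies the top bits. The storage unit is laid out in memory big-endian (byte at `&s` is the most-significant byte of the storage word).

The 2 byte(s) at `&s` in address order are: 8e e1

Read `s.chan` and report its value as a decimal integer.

[0]=0x8e [1]=0xe1 (big-endian) → word 0x8ee1
opcode:9 @ bit 7 → (0x8ee1>>7)&0x1ff = 0x11d
chan:6 @ bit 1 → (0x8ee1>>1)&0x3f = 0x30  ←
mode:1 @ bit 0 → (0x8ee1>>0)&0x1 = 0x1
chan signed 6b, MSB=1: 48 - 64 = -16

-16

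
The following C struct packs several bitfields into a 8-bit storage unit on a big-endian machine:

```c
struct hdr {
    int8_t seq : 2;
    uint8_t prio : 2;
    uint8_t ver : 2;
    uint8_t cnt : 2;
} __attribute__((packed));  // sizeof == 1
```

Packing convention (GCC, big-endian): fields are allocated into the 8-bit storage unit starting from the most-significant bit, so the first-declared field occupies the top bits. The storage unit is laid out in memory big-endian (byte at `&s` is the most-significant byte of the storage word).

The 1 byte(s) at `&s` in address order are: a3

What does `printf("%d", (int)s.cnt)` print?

3

[0]=0xa3 (big-endian) → word 0xa3
seq [6+:2] = (word>>6) & 0x3 = 2
prio [4+:2] = (word>>4) & 0x3 = 2
ver [2+:2] = (word>>2) & 0x3 = 0
cnt [0+:2] = (word>>0) & 0x3 = 3  ←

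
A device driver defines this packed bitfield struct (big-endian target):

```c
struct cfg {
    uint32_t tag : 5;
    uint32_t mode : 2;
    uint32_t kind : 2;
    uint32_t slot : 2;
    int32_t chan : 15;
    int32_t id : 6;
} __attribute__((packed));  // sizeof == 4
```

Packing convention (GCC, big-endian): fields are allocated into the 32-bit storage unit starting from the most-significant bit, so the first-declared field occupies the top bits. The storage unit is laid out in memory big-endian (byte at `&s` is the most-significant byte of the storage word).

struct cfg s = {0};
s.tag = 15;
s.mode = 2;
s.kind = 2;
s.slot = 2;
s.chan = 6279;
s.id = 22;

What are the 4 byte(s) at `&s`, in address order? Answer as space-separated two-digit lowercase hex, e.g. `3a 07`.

tag (5b) val=15 bits=0xf at bit 27: 0x78000000
mode (2b) val=2 bits=0x2 at bit 25: 0x7c000000
kind (2b) val=2 bits=0x2 at bit 23: 0x7d000000
slot (2b) val=2 bits=0x2 at bit 21: 0x7d400000
chan (15b) val=6279 bits=0x1887 at bit 6: 0x7d4621c0
id (6b) val=22 bits=0x16 at bit 0: 0x7d4621d6
word = 0x7d4621d6 → big-endian bytes:
  [0]=0x7d  [1]=0x46  [2]=0x21  [3]=0xd6

7d 46 21 d6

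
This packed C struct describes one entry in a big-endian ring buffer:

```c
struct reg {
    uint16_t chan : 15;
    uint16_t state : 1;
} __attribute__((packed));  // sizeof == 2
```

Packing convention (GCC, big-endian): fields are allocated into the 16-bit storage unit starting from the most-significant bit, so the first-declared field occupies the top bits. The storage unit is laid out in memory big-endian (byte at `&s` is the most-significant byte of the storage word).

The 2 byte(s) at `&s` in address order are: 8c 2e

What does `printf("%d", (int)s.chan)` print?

[0]=0x8c [1]=0x2e (big-endian) → word 0x8c2e
chan:15 @ bit 1 → (0x8c2e>>1)&0x7fff = 0x4617  ←
state:1 @ bit 0 → (0x8c2e>>0)&0x1 = 0x0

17943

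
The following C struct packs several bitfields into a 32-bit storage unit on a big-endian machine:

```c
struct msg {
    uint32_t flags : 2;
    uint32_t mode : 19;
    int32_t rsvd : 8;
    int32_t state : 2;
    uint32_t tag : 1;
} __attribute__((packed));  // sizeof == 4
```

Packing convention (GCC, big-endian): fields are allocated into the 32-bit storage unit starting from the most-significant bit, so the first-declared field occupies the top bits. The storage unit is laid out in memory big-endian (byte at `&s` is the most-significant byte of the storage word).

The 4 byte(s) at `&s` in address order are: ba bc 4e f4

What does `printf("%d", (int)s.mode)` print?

[0]=0xba [1]=0xbc [2]=0x4e [3]=0xf4 (big-endian) → word 0xbabc4ef4
flags [30+:2] = (word>>30) & 0x3 = 2
mode [11+:19] = (word>>11) & 0x7ffff = 481161  ←
rsvd [3+:8] = (word>>3) & 0xff = 222
state [1+:2] = (word>>1) & 0x3 = 2
tag [0+:1] = (word>>0) & 0x1 = 0

481161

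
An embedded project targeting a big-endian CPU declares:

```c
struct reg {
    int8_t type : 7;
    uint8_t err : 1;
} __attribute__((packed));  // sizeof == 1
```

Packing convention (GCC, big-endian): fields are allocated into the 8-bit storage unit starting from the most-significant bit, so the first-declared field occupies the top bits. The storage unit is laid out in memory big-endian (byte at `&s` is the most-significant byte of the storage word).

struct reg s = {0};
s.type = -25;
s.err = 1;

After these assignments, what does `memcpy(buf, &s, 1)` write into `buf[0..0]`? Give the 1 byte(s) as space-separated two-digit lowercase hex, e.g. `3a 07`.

type (7b) val=-25 bits=0x67 at bit 1: 0xce
err (1b) val=1 bits=0x1 at bit 0: 0xcf
word = 0xcf → big-endian bytes:
  [0]=0xcf

cf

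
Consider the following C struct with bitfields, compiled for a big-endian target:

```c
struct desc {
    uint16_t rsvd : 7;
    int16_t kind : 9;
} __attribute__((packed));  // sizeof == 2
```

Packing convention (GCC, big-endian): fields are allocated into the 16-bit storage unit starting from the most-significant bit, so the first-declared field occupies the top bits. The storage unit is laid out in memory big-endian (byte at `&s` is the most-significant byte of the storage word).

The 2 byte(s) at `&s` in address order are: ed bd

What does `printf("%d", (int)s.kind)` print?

[0]=0xed [1]=0xbd (big-endian) → word 0xedbd
rsvd:7 @ bit 9 → (0xedbd>>9)&0x7f = 0x76
kind:9 @ bit 0 → (0xedbd>>0)&0x1ff = 0x1bd  ←
kind signed 9b, MSB=1: 445 - 512 = -67

-67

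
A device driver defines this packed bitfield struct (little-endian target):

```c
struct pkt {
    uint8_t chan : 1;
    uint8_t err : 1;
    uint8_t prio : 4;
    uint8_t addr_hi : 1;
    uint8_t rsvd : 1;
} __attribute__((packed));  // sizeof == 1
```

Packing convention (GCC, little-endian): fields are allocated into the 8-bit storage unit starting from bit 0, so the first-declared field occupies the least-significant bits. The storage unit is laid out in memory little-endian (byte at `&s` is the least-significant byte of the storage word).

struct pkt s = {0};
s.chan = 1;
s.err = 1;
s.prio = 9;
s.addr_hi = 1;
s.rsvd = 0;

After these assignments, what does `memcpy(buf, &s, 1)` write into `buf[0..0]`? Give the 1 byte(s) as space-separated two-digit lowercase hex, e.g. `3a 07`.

67

chan (1b) val=1 bits=0x1 at bit 0: 0x01
err (1b) val=1 bits=0x1 at bit 1: 0x03
prio (4b) val=9 bits=0x9 at bit 2: 0x27
addr_hi (1b) val=1 bits=0x1 at bit 6: 0x67
rsvd (1b) val=0 bits=0x0 at bit 7: 0x67
word = 0x67 → little-endian bytes:
  [0]=0x67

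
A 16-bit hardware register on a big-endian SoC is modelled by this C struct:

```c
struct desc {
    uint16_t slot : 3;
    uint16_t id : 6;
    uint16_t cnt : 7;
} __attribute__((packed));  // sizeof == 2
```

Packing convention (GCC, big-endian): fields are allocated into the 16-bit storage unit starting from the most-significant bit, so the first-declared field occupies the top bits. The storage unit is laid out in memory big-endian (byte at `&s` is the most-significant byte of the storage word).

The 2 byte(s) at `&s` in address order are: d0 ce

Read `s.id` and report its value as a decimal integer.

[0]=0xd0 [1]=0xce (big-endian) → word 0xd0ce
slot [13+:3] = (word>>13) & 0x7 = 6
id [7+:6] = (word>>7) & 0x3f = 33  ←
cnt [0+:7] = (word>>0) & 0x7f = 78

33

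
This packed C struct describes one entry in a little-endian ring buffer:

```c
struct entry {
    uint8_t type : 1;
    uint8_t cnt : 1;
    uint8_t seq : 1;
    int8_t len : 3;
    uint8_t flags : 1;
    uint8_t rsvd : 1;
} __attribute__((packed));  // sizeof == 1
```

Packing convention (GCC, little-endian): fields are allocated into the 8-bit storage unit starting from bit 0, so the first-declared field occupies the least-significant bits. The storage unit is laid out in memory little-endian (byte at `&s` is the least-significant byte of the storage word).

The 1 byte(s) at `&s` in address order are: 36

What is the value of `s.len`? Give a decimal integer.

[0]=0x36 (little-endian) → word 0x36
type:1 @ bit 0 → (0x36>>0)&0x1 = 0x0
cnt:1 @ bit 1 → (0x36>>1)&0x1 = 0x1
seq:1 @ bit 2 → (0x36>>2)&0x1 = 0x1
len:3 @ bit 3 → (0x36>>3)&0x7 = 0x6  ←
flags:1 @ bit 6 → (0x36>>6)&0x1 = 0x0
rsvd:1 @ bit 7 → (0x36>>7)&0x1 = 0x0
len signed 3b, MSB=1: 6 - 8 = -2

-2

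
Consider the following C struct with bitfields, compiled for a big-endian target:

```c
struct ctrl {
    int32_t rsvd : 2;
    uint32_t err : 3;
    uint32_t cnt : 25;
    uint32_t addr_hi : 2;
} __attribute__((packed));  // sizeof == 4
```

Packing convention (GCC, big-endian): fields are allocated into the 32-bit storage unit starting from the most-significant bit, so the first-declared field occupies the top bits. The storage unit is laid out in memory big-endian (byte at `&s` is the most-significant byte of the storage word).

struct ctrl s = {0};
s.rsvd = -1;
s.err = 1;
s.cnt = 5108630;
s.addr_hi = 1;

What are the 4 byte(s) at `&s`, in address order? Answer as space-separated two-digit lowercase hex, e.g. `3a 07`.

c9 37 ce 59

rsvd:2 = -1 → 0x3 << 30 → word 0xc0000000
err:3 = 1 → 0x1 << 27 → word 0xc8000000
cnt:25 = 5108630 → 0x4df396 << 2 → word 0xc937ce58
addr_hi:2 = 1 → 0x1 << 0 → word 0xc937ce59
word = 0xc937ce59 → big-endian bytes:
  [0]=0xc9  [1]=0x37  [2]=0xce  [3]=0x59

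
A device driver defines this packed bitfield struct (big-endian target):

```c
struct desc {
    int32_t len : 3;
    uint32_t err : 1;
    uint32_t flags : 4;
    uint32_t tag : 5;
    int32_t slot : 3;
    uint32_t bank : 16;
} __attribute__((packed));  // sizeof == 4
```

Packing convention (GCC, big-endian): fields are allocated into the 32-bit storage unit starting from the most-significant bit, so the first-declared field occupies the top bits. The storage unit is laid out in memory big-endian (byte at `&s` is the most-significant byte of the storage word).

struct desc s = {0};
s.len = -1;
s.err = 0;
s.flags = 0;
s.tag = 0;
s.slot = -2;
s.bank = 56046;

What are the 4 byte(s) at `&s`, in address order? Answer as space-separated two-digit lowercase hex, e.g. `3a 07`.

e0 06 da ee

len (3b) val=-1 bits=0x7 at bit 29: 0xe0000000
err (1b) val=0 bits=0x0 at bit 28: 0xe0000000
flags (4b) val=0 bits=0x0 at bit 24: 0xe0000000
tag (5b) val=0 bits=0x0 at bit 19: 0xe0000000
slot (3b) val=-2 bits=0x6 at bit 16: 0xe0060000
bank (16b) val=56046 bits=0xdaee at bit 0: 0xe006daee
word = 0xe006daee → big-endian bytes:
  [0]=0xe0  [1]=0x06  [2]=0xda  [3]=0xee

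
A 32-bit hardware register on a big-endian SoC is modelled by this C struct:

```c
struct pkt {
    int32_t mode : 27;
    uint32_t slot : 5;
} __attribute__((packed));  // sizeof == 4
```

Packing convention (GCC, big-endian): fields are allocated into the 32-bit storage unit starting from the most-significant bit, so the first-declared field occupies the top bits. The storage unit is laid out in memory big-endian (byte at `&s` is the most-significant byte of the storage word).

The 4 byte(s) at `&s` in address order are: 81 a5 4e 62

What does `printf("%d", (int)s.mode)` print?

-66246029

[0]=0x81 [1]=0xa5 [2]=0x4e [3]=0x62 (big-endian) → word 0x81a54e62
mode [5+:27] = (word>>5) & 0x7ffffff = 67971699  ←
slot [0+:5] = (word>>0) & 0x1f = 2
mode signed 27b, MSB=1: 67971699 - 134217728 = -66246029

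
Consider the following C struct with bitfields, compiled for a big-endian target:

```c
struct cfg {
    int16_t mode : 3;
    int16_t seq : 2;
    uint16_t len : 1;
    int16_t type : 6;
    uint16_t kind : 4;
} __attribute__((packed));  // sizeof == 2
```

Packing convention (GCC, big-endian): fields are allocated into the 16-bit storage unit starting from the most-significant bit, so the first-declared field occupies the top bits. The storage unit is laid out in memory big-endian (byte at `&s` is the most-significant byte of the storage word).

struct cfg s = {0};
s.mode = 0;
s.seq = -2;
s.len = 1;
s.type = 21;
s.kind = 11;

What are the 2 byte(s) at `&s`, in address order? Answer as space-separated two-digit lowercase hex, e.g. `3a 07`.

15 5b

mode (3b) val=0 bits=0x0 at bit 13: 0x0000
seq (2b) val=-2 bits=0x2 at bit 11: 0x1000
len (1b) val=1 bits=0x1 at bit 10: 0x1400
type (6b) val=21 bits=0x15 at bit 4: 0x1550
kind (4b) val=11 bits=0xb at bit 0: 0x155b
word = 0x155b → big-endian bytes:
  [0]=0x15  [1]=0x5b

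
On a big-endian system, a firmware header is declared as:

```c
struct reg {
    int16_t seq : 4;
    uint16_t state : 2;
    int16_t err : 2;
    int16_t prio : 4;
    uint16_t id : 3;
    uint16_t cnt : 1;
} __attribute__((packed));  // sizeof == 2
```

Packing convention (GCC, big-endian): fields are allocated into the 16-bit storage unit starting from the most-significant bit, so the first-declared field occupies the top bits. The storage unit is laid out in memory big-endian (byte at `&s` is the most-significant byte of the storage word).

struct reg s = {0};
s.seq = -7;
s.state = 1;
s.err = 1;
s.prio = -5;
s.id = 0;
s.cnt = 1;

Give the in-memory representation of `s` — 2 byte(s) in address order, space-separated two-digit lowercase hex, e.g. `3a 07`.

95 b1

seq (4b) val=-7 bits=0x9 at bit 12: 0x9000
state (2b) val=1 bits=0x1 at bit 10: 0x9400
err (2b) val=1 bits=0x1 at bit 8: 0x9500
prio (4b) val=-5 bits=0xb at bit 4: 0x95b0
id (3b) val=0 bits=0x0 at bit 1: 0x95b0
cnt (1b) val=1 bits=0x1 at bit 0: 0x95b1
word = 0x95b1 → big-endian bytes:
  [0]=0x95  [1]=0xb1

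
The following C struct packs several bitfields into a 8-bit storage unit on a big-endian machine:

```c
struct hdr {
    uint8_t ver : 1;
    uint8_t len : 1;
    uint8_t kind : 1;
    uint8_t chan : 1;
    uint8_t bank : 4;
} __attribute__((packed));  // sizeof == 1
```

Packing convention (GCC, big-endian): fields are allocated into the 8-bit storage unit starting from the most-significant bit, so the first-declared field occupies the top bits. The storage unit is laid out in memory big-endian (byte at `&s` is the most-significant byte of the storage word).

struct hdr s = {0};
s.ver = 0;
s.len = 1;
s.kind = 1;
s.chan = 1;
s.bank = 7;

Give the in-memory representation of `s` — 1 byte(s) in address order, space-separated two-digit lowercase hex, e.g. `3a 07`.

ver:1 = 0 → 0x0 << 7 → word 0x00
len:1 = 1 → 0x1 << 6 → word 0x40
kind:1 = 1 → 0x1 << 5 → word 0x60
chan:1 = 1 → 0x1 << 4 → word 0x70
bank:4 = 7 → 0x7 << 0 → word 0x77
word = 0x77 → big-endian bytes:
  [0]=0x77

77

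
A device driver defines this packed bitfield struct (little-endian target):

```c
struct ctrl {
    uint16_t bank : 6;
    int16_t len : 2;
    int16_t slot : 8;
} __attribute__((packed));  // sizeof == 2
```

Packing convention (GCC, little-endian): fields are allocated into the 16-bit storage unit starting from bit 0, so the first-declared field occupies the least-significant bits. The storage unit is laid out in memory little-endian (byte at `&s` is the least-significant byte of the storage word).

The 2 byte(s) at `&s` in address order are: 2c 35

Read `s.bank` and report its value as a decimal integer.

[0]=0x2c [1]=0x35 (little-endian) → word 0x352c
bank:6 @ bit 0 → (0x352c>>0)&0x3f = 0x2c  ←
len:2 @ bit 6 → (0x352c>>6)&0x3 = 0x0
slot:8 @ bit 8 → (0x352c>>8)&0xff = 0x35

44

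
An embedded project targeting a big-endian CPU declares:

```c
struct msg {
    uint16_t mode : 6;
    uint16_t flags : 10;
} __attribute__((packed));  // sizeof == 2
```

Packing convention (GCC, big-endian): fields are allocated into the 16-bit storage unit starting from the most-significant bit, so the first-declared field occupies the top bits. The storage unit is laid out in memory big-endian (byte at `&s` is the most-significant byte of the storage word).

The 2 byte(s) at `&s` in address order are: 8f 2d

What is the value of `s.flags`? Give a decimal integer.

813

[0]=0x8f [1]=0x2d (big-endian) → word 0x8f2d
mode [10+:6] = (word>>10) & 0x3f = 35
flags [0+:10] = (word>>0) & 0x3ff = 813  ←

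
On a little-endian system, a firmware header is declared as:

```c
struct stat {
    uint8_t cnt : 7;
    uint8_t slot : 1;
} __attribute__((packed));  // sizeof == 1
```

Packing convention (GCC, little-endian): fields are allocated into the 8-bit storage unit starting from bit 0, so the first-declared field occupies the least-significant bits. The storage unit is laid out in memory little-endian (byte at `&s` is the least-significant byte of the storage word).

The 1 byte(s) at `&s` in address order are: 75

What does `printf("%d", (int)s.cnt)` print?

117

[0]=0x75 (little-endian) → word 0x75
cnt:7 @ bit 0 → (0x75>>0)&0x7f = 0x75  ←
slot:1 @ bit 7 → (0x75>>7)&0x1 = 0x0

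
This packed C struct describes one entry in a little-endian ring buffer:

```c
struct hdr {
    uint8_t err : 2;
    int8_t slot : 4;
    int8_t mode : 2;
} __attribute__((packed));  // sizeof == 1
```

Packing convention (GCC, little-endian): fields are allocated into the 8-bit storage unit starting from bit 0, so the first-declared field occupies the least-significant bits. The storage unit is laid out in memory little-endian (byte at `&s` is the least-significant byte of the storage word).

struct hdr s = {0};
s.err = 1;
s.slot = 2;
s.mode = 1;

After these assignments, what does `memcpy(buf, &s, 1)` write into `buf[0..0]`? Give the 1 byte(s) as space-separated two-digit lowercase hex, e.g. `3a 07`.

err (2b) val=1 bits=0x1 at bit 0: 0x01
slot (4b) val=2 bits=0x2 at bit 2: 0x09
mode (2b) val=1 bits=0x1 at bit 6: 0x49
word = 0x49 → little-endian bytes:
  [0]=0x49

49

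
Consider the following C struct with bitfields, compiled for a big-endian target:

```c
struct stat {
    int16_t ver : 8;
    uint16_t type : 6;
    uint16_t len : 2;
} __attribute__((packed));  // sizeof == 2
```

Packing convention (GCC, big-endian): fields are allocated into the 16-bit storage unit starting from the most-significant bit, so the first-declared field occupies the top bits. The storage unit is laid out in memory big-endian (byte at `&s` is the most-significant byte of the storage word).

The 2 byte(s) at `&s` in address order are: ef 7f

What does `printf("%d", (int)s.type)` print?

[0]=0xef [1]=0x7f (big-endian) → word 0xef7f
ver [8+:8] = (word>>8) & 0xff = 239
type [2+:6] = (word>>2) & 0x3f = 31  ←
len [0+:2] = (word>>0) & 0x3 = 3

31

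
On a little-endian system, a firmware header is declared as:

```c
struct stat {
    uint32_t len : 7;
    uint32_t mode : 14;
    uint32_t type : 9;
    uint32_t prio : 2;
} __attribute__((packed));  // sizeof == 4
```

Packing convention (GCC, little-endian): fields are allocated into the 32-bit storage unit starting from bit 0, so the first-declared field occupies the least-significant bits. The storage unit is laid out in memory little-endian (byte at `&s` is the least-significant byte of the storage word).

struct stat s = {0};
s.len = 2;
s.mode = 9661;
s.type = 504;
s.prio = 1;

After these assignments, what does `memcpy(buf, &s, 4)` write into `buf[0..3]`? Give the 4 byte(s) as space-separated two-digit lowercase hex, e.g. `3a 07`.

len:7 = 2 → 0x2 << 0 → word 0x00000002
mode:14 = 9661 → 0x25bd << 7 → word 0x0012de82
type:9 = 504 → 0x1f8 << 21 → word 0x3f12de82
prio:2 = 1 → 0x1 << 30 → word 0x7f12de82
word = 0x7f12de82 → little-endian bytes:
  [0]=0x82  [1]=0xde  [2]=0x12  [3]=0x7f

82 de 12 7f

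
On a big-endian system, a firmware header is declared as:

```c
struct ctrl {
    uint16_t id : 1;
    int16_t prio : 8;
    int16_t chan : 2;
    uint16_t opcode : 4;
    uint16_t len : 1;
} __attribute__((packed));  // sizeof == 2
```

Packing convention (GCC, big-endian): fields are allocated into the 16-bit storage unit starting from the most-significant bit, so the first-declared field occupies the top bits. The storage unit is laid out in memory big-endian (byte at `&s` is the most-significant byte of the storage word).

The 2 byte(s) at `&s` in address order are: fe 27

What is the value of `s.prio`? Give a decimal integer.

-4

[0]=0xfe [1]=0x27 (big-endian) → word 0xfe27
id [15+:1] = (word>>15) & 0x1 = 1
prio [7+:8] = (word>>7) & 0xff = 252  ←
chan [5+:2] = (word>>5) & 0x3 = 1
opcode [1+:4] = (word>>1) & 0xf = 3
len [0+:1] = (word>>0) & 0x1 = 1
prio signed 8b, MSB=1: 252 - 256 = -4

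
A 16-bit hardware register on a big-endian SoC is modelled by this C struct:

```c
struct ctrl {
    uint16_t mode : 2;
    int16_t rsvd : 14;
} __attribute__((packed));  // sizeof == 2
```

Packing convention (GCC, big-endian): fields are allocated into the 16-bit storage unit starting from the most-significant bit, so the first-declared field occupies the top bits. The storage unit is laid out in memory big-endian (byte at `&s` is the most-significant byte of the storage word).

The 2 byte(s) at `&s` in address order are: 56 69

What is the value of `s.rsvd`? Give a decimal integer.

5737

[0]=0x56 [1]=0x69 (big-endian) → word 0x5669
mode:2 @ bit 14 → (0x5669>>14)&0x3 = 0x1
rsvd:14 @ bit 0 → (0x5669>>0)&0x3fff = 0x1669  ←
rsvd signed 14b, MSB=0: value = 5737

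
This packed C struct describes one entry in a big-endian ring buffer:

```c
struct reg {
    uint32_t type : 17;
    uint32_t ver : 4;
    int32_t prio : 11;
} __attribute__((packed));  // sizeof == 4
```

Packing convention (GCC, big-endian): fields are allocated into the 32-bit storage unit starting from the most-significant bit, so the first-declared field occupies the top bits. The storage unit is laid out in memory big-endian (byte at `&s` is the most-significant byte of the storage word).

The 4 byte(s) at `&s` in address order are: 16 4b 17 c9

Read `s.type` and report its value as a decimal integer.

11414

[0]=0x16 [1]=0x4b [2]=0x17 [3]=0xc9 (big-endian) → word 0x164b17c9
type:17 @ bit 15 → (0x164b17c9>>15)&0x1ffff = 0x2c96  ←
ver:4 @ bit 11 → (0x164b17c9>>11)&0xf = 0x2
prio:11 @ bit 0 → (0x164b17c9>>0)&0x7ff = 0x7c9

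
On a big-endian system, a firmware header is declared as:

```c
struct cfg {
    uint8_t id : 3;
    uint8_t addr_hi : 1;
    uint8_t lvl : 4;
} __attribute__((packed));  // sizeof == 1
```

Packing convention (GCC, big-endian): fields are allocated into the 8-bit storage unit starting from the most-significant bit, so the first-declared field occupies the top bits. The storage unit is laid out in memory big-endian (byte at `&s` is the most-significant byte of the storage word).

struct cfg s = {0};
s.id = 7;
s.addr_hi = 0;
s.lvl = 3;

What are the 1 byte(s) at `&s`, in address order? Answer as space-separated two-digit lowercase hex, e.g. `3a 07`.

e3

[5+:3] id=7 & 0x7 = 0x7; word=0xe0
[4+:1] addr_hi=0 & 0x1 = 0x0; word=0xe0
[0+:4] lvl=3 & 0xf = 0x3; word=0xe3
word = 0xe3 → big-endian bytes:
  [0]=0xe3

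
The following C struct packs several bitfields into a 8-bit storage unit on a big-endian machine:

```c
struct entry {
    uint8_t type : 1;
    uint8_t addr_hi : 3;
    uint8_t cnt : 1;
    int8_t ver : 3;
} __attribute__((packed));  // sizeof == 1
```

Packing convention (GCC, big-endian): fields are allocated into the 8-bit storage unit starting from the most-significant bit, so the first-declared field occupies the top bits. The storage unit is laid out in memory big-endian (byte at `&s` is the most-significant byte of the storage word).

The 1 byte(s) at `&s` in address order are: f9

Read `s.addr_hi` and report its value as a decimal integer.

7

[0]=0xf9 (big-endian) → word 0xf9
type:1 @ bit 7 → (0xf9>>7)&0x1 = 0x1
addr_hi:3 @ bit 4 → (0xf9>>4)&0x7 = 0x7  ←
cnt:1 @ bit 3 → (0xf9>>3)&0x1 = 0x1
ver:3 @ bit 0 → (0xf9>>0)&0x7 = 0x1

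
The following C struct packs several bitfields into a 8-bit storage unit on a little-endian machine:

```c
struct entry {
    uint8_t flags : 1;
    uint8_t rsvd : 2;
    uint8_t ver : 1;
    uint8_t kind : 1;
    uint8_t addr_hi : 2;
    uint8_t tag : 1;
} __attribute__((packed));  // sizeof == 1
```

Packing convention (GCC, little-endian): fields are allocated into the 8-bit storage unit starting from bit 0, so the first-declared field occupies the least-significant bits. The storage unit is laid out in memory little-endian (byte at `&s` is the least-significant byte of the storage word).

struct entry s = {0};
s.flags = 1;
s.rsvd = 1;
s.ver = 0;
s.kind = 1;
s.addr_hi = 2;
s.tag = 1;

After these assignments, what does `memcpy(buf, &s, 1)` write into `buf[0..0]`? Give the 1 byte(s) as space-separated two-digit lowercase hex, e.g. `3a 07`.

d3

flags (1b) val=1 bits=0x1 at bit 0: 0x01
rsvd (2b) val=1 bits=0x1 at bit 1: 0x03
ver (1b) val=0 bits=0x0 at bit 3: 0x03
kind (1b) val=1 bits=0x1 at bit 4: 0x13
addr_hi (2b) val=2 bits=0x2 at bit 5: 0x53
tag (1b) val=1 bits=0x1 at bit 7: 0xd3
word = 0xd3 → little-endian bytes:
  [0]=0xd3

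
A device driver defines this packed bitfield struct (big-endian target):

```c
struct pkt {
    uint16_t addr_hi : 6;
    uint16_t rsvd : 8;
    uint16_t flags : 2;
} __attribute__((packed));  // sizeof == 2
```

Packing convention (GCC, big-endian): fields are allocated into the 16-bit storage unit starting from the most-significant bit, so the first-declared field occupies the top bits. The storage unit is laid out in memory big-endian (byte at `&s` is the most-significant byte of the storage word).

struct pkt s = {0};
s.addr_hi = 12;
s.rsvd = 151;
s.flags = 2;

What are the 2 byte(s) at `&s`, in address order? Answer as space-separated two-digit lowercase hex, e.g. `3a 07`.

32 5e

[10+:6] addr_hi=12 & 0x3f = 0xc; word=0x3000
[2+:8] rsvd=151 & 0xff = 0x97; word=0x325c
[0+:2] flags=2 & 0x3 = 0x2; word=0x325e
word = 0x325e → big-endian bytes:
  [0]=0x32  [1]=0x5e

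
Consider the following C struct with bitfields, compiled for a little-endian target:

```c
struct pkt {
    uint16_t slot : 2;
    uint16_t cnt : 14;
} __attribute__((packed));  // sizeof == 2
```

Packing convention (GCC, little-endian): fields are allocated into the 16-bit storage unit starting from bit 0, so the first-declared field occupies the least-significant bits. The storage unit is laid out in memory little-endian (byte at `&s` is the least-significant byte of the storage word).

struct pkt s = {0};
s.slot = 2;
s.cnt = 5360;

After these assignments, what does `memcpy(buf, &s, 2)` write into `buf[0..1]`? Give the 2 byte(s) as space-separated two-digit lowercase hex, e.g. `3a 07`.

c2 53

slot:2 = 2 → 0x2 << 0 → word 0x0002
cnt:14 = 5360 → 0x14f0 << 2 → word 0x53c2
word = 0x53c2 → little-endian bytes:
  [0]=0xc2  [1]=0x53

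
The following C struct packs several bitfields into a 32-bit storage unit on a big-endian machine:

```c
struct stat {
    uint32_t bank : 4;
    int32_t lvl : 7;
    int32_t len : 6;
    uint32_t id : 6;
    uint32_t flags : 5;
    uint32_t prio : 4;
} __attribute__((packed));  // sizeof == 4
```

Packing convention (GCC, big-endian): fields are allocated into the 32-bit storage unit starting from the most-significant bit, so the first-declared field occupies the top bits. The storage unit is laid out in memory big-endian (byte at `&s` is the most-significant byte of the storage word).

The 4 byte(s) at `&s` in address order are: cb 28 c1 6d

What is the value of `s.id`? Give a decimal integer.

32

[0]=0xcb [1]=0x28 [2]=0xc1 [3]=0x6d (big-endian) → word 0xcb28c16d
bank [28+:4] = (word>>28) & 0xf = 12
lvl [21+:7] = (word>>21) & 0x7f = 89
len [15+:6] = (word>>15) & 0x3f = 17
id [9+:6] = (word>>9) & 0x3f = 32  ←
flags [4+:5] = (word>>4) & 0x1f = 22
prio [0+:4] = (word>>0) & 0xf = 13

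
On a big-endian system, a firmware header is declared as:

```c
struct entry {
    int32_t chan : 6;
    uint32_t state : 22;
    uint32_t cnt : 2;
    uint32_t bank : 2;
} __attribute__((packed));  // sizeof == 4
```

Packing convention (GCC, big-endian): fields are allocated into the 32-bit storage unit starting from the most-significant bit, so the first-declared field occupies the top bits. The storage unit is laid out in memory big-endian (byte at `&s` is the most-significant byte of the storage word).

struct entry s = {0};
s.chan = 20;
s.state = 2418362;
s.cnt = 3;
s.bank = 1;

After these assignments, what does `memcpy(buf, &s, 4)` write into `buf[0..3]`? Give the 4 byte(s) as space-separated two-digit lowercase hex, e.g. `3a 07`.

chan:6 = 20 → 0x14 << 26 → word 0x50000000
state:22 = 2418362 → 0x24e6ba << 4 → word 0x524e6ba0
cnt:2 = 3 → 0x3 << 2 → word 0x524e6bac
bank:2 = 1 → 0x1 << 0 → word 0x524e6bad
word = 0x524e6bad → big-endian bytes:
  [0]=0x52  [1]=0x4e  [2]=0x6b  [3]=0xad

52 4e 6b ad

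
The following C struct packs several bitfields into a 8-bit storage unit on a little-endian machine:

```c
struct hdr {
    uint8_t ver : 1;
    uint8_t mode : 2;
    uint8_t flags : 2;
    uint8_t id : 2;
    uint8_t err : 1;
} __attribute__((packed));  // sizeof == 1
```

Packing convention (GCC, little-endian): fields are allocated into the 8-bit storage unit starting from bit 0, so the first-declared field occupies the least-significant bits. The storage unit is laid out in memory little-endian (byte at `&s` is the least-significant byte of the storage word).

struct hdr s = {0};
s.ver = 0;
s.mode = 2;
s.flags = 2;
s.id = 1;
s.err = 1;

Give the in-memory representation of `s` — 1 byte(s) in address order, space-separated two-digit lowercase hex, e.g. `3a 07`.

b4

ver (1b) val=0 bits=0x0 at bit 0: 0x00
mode (2b) val=2 bits=0x2 at bit 1: 0x04
flags (2b) val=2 bits=0x2 at bit 3: 0x14
id (2b) val=1 bits=0x1 at bit 5: 0x34
err (1b) val=1 bits=0x1 at bit 7: 0xb4
word = 0xb4 → little-endian bytes:
  [0]=0xb4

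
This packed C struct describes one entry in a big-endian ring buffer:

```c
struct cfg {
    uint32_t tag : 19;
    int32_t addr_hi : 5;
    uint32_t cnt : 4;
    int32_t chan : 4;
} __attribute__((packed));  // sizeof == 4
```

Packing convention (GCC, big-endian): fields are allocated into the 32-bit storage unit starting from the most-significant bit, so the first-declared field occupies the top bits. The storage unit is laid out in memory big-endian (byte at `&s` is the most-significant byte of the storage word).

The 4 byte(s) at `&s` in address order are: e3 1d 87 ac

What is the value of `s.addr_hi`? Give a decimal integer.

[0]=0xe3 [1]=0x1d [2]=0x87 [3]=0xac (big-endian) → word 0xe31d87ac
tag:19 @ bit 13 → (0xe31d87ac>>13)&0x7ffff = 0x718ec
addr_hi:5 @ bit 8 → (0xe31d87ac>>8)&0x1f = 0x7  ←
cnt:4 @ bit 4 → (0xe31d87ac>>4)&0xf = 0xa
chan:4 @ bit 0 → (0xe31d87ac>>0)&0xf = 0xc
addr_hi signed 5b, MSB=0: value = 7

7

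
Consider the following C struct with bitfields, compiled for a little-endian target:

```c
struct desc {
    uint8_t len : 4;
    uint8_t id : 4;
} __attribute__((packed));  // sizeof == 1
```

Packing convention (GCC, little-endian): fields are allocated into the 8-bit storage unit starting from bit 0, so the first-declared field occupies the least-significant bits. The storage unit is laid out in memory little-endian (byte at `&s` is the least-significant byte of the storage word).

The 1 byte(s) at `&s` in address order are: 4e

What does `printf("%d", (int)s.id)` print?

4

[0]=0x4e (little-endian) → word 0x4e
len [0+:4] = (word>>0) & 0xf = 14
id [4+:4] = (word>>4) & 0xf = 4  ←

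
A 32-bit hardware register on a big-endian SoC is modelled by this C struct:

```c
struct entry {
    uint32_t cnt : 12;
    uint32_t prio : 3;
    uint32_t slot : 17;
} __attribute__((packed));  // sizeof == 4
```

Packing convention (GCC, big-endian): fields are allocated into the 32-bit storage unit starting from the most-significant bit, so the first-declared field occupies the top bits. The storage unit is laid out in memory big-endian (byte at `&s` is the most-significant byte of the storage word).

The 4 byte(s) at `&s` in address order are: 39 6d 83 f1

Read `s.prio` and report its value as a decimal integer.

[0]=0x39 [1]=0x6d [2]=0x83 [3]=0xf1 (big-endian) → word 0x396d83f1
cnt:12 @ bit 20 → (0x396d83f1>>20)&0xfff = 0x396
prio:3 @ bit 17 → (0x396d83f1>>17)&0x7 = 0x6  ←
slot:17 @ bit 0 → (0x396d83f1>>0)&0x1ffff = 0x183f1

6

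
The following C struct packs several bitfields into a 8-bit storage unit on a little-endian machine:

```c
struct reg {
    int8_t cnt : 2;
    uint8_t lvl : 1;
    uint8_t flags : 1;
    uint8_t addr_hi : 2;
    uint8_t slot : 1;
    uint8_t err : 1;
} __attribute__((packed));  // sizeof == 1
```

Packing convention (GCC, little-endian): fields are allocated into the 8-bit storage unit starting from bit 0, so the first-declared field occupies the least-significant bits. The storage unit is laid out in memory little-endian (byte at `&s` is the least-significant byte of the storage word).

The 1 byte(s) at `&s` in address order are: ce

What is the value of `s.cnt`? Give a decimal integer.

-2

[0]=0xce (little-endian) → word 0xce
cnt [0+:2] = (word>>0) & 0x3 = 2  ←
lvl [2+:1] = (word>>2) & 0x1 = 1
flags [3+:1] = (word>>3) & 0x1 = 1
addr_hi [4+:2] = (word>>4) & 0x3 = 0
slot [6+:1] = (word>>6) & 0x1 = 1
err [7+:1] = (word>>7) & 0x1 = 1
cnt signed 2b, MSB=1: 2 - 4 = -2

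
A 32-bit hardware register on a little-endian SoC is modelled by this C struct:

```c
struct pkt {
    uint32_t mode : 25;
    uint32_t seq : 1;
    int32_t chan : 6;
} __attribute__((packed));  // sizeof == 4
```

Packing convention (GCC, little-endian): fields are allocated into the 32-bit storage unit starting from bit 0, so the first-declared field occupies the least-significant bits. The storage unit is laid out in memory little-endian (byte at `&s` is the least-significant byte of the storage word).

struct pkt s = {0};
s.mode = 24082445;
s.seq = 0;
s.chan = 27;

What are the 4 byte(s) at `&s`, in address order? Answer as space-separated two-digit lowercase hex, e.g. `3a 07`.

[0+:25] mode=24082445 & 0x1ffffff = 0x16f780d; word=0x016f780d
[25+:1] seq=0 & 0x1 = 0x0; word=0x016f780d
[26+:6] chan=27 & 0x3f = 0x1b; word=0x6d6f780d
word = 0x6d6f780d → little-endian bytes:
  [0]=0x0d  [1]=0x78  [2]=0x6f  [3]=0x6d

0d 78 6f 6d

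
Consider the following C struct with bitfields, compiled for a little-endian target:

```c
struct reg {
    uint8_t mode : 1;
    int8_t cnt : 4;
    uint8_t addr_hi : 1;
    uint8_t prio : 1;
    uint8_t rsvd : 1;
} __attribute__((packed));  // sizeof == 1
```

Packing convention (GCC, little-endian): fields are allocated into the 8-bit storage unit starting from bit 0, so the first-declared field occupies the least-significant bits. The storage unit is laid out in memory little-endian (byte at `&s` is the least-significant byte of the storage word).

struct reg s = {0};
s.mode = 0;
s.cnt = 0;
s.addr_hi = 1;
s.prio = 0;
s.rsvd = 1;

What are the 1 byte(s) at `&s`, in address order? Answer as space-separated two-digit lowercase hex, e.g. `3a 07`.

a0

[0+:1] mode=0 & 0x1 = 0x0; word=0x00
[1+:4] cnt=0 & 0xf = 0x0; word=0x00
[5+:1] addr_hi=1 & 0x1 = 0x1; word=0x20
[6+:1] prio=0 & 0x1 = 0x0; word=0x20
[7+:1] rsvd=1 & 0x1 = 0x1; word=0xa0
word = 0xa0 → little-endian bytes:
  [0]=0xa0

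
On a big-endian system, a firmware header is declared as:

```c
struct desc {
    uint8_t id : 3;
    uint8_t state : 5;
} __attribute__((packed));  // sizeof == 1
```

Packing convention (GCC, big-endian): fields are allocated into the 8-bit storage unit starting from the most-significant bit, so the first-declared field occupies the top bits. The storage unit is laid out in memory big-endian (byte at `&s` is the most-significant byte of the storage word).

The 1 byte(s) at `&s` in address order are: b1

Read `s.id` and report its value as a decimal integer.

[0]=0xb1 (big-endian) → word 0xb1
id [5+:3] = (word>>5) & 0x7 = 5  ←
state [0+:5] = (word>>0) & 0x1f = 17

5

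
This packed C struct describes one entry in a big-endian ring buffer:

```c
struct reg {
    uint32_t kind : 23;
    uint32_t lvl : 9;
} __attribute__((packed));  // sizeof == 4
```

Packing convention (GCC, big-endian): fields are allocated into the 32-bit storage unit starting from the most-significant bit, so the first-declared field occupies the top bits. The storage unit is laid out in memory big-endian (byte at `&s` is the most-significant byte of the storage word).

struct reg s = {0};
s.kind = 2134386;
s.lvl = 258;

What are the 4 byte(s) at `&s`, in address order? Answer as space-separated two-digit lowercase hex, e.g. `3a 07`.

kind (23b) val=2134386 bits=0x209172 at bit 9: 0x4122e400
lvl (9b) val=258 bits=0x102 at bit 0: 0x4122e502
word = 0x4122e502 → big-endian bytes:
  [0]=0x41  [1]=0x22  [2]=0xe5  [3]=0x02

41 22 e5 02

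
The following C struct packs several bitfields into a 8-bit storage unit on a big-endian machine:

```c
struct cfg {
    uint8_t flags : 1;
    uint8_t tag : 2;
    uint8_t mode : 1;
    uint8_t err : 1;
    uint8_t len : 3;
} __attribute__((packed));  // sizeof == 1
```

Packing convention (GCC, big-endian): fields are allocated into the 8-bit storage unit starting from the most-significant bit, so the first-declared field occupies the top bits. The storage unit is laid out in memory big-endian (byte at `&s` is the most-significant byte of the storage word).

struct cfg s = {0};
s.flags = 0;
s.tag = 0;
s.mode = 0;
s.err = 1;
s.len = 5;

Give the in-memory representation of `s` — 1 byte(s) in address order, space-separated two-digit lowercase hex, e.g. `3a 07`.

flags:1 = 0 → 0x0 << 7 → word 0x00
tag:2 = 0 → 0x0 << 5 → word 0x00
mode:1 = 0 → 0x0 << 4 → word 0x00
err:1 = 1 → 0x1 << 3 → word 0x08
len:3 = 5 → 0x5 << 0 → word 0x0d
word = 0x0d → big-endian bytes:
  [0]=0x0d

0d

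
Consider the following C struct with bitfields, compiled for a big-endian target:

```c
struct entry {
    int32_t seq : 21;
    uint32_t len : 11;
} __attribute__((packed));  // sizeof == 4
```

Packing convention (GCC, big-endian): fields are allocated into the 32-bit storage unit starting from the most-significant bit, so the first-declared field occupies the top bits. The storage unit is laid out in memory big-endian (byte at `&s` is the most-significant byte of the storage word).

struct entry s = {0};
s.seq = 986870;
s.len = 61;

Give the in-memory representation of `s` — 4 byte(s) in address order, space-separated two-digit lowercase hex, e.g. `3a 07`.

[11+:21] seq=986870 & 0x1fffff = 0xf0ef6; word=0x7877b000
[0+:11] len=61 & 0x7ff = 0x3d; word=0x7877b03d
word = 0x7877b03d → big-endian bytes:
  [0]=0x78  [1]=0x77  [2]=0xb0  [3]=0x3d

78 77 b0 3d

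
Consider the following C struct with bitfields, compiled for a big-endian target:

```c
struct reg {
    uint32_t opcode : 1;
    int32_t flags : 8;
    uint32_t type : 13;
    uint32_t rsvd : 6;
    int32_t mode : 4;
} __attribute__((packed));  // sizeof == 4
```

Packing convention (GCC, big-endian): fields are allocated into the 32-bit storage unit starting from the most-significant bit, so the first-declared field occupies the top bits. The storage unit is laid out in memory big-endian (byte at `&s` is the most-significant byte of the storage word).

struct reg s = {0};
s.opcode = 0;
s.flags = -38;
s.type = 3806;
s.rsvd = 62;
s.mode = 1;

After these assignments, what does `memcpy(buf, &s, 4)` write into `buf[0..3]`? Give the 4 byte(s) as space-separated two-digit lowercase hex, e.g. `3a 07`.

6d 3b 7b e1

[31+:1] opcode=0 & 0x1 = 0x0; word=0x00000000
[23+:8] flags=-38 & 0xff = 0xda; word=0x6d000000
[10+:13] type=3806 & 0x1fff = 0xede; word=0x6d3b7800
[4+:6] rsvd=62 & 0x3f = 0x3e; word=0x6d3b7be0
[0+:4] mode=1 & 0xf = 0x1; word=0x6d3b7be1
word = 0x6d3b7be1 → big-endian bytes:
  [0]=0x6d  [1]=0x3b  [2]=0x7b  [3]=0xe1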